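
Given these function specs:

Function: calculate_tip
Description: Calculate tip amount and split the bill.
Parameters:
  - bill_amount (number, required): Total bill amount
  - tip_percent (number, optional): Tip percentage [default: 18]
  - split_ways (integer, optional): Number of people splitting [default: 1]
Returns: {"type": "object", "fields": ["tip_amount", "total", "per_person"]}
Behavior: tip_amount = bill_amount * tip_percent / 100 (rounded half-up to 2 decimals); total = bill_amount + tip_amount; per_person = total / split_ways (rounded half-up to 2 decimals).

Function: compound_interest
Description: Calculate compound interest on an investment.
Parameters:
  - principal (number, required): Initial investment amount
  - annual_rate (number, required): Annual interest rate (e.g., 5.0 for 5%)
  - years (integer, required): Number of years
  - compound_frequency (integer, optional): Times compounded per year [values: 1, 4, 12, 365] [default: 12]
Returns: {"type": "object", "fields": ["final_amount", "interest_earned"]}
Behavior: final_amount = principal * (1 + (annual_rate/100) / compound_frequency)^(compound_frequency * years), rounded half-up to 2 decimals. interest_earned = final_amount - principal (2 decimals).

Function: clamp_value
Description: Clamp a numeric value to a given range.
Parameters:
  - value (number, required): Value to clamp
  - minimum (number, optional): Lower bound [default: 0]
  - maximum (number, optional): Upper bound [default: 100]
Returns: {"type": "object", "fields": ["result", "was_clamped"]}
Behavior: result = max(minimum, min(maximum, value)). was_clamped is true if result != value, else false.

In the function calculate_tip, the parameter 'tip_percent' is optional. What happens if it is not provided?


The calculate_tip spec declares:
  - tip_percent (number, optional): Tip percentage [default: 18]
It defaults to 18


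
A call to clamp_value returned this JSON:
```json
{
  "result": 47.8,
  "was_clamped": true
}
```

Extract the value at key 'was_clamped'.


true


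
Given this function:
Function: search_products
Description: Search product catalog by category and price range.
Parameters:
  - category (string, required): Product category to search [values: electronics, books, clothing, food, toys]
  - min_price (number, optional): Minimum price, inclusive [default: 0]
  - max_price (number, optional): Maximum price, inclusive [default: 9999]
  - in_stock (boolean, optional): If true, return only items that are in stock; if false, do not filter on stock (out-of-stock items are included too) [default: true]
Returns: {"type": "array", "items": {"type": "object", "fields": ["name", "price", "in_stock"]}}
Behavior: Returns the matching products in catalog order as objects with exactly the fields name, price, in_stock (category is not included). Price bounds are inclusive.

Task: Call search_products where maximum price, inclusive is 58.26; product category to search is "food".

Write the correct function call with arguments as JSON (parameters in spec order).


Mapping each described value to its parameter name:
  'Maximum price, inclusive' -> max_price = 58.26
  'Product category to search' -> category = "food"
search_products({"category": "food", "max_price": 58.26})


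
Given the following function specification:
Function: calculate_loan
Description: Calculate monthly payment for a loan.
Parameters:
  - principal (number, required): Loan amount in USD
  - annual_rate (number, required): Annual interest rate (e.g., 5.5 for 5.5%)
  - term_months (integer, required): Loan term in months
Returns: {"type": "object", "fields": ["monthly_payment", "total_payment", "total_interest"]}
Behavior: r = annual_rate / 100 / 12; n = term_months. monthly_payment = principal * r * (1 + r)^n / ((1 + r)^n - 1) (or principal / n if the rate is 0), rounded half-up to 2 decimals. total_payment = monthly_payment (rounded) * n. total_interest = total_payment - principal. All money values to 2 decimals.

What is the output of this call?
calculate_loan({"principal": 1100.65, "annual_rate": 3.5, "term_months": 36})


r = 3.5 / 100 / 12 = 0.002916666667 (keep full precision)
(1 + r)^36 = 1.11054088
monthly_payment = 1100.65 * 0.002916666667 * 1.11054088 / (1.11054088 - 1) = 32.251334 -> 32.25
total_payment = 32.25 * 36 = 1161.00
total_interest = 1161.00 - 1100.65 = 60.35
Output:
{"monthly_payment": 32.25, "total_payment": 1161.0, "total_interest": 60.35}


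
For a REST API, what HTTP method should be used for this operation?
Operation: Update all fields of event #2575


GET = read, POST = create, PUT = update/replace, DELETE = remove
This operation is an update/replace.
PUT


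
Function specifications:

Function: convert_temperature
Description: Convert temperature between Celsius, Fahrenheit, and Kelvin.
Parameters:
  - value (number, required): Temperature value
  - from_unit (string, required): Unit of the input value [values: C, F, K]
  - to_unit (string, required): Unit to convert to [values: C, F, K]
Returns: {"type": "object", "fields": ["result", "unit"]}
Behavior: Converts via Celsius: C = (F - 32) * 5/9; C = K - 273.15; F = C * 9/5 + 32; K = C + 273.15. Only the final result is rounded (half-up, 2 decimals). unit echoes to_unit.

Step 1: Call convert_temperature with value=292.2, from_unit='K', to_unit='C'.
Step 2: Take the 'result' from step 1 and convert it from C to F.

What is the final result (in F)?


Step 1: convert_temperature(value=292.2, from_unit=K, to_unit=C)
  To C: 292.2 - 273.15 = 19.05
  Target is C: 19.05
  Round to 2 decimals: 19.05
  -> result = 19.05 C
Step 2: convert_temperature(value=19.05, from_unit=C, to_unit=F)
  Input already in C: 19.05
  To F: 19.05 * 9/5 + 32 = 66.29
  Round to 2 decimals: 66.29
  -> result = 66.29 F
66.29 F


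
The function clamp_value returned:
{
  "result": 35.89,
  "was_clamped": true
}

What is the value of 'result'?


35.89


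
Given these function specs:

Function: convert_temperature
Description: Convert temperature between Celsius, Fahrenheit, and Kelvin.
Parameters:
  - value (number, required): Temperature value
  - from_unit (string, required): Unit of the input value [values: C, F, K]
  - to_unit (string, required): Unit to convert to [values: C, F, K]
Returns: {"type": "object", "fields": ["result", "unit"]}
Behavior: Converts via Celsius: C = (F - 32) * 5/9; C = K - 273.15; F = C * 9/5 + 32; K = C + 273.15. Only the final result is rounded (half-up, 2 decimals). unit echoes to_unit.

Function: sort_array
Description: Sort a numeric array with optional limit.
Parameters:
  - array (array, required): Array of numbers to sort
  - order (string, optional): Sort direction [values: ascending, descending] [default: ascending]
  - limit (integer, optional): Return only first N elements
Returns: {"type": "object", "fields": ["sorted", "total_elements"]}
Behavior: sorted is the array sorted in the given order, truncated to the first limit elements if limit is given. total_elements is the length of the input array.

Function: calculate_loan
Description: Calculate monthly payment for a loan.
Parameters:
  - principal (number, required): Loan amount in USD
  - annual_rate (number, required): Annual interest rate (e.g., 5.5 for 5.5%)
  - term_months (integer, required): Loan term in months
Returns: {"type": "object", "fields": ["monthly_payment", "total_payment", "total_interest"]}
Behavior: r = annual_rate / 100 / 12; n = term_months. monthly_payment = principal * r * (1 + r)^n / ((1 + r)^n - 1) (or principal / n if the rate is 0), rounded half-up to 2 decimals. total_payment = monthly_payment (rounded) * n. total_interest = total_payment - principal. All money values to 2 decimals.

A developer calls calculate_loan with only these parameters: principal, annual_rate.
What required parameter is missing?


Required parameters: principal, annual_rate, term_months
Provided: principal, annual_rate
Missing: term_months
term_months


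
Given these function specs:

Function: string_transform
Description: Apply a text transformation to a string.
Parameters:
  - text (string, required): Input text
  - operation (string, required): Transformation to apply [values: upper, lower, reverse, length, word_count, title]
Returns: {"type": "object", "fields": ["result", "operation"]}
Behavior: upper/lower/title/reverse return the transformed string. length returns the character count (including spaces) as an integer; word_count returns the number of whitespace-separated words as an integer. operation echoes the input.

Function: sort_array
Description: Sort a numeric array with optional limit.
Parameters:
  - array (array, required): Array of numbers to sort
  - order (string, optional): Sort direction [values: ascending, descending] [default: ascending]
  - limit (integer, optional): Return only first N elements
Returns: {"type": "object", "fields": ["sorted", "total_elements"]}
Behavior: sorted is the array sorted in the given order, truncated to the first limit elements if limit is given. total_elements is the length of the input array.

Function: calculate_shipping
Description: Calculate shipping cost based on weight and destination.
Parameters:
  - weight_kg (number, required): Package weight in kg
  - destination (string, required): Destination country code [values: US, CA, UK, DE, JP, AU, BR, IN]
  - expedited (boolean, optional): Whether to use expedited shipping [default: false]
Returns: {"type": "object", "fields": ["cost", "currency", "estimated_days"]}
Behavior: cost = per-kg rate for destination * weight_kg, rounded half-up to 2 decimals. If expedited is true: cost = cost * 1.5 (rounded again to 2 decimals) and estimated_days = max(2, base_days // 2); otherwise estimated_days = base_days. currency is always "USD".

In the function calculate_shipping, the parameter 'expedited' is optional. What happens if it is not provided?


The calculate_shipping spec declares:
  - expedited (boolean, optional): Whether to use expedited shipping [default: false]
It defaults to false


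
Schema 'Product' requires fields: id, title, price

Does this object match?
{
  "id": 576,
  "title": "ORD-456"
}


Checking required fields...
Missing: price
Invalid - missing required field 'price'


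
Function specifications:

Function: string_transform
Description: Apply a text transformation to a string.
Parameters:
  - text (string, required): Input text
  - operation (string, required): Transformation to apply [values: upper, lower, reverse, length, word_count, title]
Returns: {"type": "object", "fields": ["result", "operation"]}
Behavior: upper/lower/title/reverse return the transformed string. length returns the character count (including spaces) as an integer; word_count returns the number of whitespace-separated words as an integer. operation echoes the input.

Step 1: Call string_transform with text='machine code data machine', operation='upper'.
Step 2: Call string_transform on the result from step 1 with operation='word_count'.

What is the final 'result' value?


Step 1: string_transform(text='machine code data machine', operation='upper')
  -> result = 'MACHINE CODE DATA MACHINE'
Step 2: string_transform(text='MACHINE CODE DATA MACHINE', operation='word_count')
  words: MACHINE, CODE, DATA, MACHINE -> 4
  -> result = 4
4


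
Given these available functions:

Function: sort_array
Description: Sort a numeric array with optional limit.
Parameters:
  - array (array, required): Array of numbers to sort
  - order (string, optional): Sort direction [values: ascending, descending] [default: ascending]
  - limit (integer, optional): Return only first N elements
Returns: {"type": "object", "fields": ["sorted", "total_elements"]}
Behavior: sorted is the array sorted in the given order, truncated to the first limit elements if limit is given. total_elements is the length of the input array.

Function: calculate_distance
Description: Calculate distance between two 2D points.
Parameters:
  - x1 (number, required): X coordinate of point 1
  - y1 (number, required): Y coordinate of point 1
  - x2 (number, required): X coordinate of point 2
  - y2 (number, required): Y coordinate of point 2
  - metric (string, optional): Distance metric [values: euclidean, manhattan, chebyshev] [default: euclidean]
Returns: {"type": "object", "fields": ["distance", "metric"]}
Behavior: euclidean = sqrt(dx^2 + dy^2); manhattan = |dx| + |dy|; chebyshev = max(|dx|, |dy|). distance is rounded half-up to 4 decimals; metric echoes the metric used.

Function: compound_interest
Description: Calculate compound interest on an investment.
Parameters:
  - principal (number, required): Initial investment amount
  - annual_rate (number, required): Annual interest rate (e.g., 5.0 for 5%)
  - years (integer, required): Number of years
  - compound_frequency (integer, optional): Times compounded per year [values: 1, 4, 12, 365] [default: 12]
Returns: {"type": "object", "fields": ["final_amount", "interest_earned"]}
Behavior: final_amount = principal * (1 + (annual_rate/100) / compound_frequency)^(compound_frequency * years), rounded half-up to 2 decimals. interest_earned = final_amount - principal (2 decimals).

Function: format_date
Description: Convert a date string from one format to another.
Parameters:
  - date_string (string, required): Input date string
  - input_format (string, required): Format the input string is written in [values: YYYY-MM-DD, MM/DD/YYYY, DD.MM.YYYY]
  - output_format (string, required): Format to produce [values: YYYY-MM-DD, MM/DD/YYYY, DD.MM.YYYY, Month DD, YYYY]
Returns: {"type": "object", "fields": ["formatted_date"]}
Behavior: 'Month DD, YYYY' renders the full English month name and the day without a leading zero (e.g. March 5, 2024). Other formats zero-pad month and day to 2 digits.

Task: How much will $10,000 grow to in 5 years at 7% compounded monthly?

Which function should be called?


The task needs a function whose description is: Calculate compound interest on an investment.
compound_interest


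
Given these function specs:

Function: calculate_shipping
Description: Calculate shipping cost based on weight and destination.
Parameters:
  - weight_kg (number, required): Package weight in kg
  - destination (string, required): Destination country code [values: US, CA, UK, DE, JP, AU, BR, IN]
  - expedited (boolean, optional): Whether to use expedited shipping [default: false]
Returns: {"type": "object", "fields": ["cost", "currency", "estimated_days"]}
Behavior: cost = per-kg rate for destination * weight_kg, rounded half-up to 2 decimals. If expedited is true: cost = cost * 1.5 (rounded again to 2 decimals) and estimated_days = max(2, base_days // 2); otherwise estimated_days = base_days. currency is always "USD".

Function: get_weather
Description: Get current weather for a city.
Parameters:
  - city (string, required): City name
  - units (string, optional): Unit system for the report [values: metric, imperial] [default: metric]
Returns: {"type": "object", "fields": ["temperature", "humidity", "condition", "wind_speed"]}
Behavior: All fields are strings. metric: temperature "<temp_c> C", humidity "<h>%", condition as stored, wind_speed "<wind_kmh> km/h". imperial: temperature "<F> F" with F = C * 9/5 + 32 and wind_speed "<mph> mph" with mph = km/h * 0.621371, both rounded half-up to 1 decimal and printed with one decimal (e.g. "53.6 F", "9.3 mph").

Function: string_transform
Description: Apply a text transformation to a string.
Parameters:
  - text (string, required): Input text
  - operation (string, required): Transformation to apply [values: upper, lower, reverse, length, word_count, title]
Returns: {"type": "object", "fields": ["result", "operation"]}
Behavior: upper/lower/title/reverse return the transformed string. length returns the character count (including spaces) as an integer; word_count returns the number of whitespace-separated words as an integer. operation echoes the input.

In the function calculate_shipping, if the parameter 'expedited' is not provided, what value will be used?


The calculate_shipping spec declares:
  - expedited (boolean, optional): Whether to use expedited shipping [default: false]
Default:
false


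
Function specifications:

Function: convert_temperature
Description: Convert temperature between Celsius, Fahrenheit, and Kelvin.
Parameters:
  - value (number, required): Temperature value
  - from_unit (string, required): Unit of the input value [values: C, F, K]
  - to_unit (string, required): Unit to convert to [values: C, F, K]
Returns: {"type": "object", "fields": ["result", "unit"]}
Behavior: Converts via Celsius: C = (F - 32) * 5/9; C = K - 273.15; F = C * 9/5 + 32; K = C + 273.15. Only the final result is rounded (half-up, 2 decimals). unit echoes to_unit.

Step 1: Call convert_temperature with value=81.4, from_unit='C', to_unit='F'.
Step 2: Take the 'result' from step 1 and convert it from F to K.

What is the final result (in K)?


Step 1: convert_temperature(value=81.4, from_unit=C, to_unit=F)
  Input already in C: 81.4
  To F: 81.4 * 9/5 + 32 = 178.52
  Round to 2 decimals: 178.52
  -> result = 178.52 F
Step 2: convert_temperature(value=178.52, from_unit=F, to_unit=K)
  To C: (178.52 - 32) * 5/9 = 81.4
  To K: 81.4 + 273.15 = 354.55
  Round to 2 decimals: 354.55
  -> result = 354.55 K
354.55 K


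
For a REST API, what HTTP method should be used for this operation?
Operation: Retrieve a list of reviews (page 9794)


GET = read, POST = create, PUT = update/replace, DELETE = remove
This operation is a read.
GET


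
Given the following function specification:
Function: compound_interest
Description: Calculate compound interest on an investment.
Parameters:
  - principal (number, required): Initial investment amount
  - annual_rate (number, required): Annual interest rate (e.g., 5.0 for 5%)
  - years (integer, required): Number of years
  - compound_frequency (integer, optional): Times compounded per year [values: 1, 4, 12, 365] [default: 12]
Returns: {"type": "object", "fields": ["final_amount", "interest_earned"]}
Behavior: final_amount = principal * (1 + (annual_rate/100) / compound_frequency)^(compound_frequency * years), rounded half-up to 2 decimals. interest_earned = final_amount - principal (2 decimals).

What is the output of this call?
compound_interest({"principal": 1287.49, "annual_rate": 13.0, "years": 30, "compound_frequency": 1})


rate per period = 13.0/100/1 = 0.13 (keep full precision); periods = 1 * 30 = 30
(1 + 0.13)^30 = 39.11589796
final_amount = 1287.49 * 39.11589796 = 50361.327461 -> 50361.33
interest_earned = 50361.33 - 1287.49 = 49073.84
Output:
{"final_amount": 50361.33, "interest_earned": 49073.84}


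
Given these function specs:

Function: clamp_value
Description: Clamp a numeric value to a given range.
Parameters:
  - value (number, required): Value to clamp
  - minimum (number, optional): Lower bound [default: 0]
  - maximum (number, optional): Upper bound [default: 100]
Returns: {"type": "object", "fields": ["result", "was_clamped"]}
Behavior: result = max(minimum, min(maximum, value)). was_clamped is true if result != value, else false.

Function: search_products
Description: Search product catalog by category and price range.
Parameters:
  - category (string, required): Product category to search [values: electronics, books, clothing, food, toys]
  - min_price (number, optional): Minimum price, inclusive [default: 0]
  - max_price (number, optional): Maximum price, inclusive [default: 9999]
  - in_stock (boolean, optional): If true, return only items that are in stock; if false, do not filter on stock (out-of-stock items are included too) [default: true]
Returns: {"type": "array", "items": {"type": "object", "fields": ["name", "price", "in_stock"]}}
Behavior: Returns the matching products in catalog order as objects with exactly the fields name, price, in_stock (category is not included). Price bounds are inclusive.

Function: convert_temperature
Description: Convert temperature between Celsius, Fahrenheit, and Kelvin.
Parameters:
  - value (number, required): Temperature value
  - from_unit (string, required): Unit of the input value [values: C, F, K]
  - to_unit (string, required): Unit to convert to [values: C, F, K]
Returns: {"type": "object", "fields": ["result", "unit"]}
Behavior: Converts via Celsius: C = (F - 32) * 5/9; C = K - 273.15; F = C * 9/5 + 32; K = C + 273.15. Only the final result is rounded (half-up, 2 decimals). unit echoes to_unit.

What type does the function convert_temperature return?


The convert_temperature spec declares Returns: {"type": "object", "fields": ["result", "unit"]}
Type:
object


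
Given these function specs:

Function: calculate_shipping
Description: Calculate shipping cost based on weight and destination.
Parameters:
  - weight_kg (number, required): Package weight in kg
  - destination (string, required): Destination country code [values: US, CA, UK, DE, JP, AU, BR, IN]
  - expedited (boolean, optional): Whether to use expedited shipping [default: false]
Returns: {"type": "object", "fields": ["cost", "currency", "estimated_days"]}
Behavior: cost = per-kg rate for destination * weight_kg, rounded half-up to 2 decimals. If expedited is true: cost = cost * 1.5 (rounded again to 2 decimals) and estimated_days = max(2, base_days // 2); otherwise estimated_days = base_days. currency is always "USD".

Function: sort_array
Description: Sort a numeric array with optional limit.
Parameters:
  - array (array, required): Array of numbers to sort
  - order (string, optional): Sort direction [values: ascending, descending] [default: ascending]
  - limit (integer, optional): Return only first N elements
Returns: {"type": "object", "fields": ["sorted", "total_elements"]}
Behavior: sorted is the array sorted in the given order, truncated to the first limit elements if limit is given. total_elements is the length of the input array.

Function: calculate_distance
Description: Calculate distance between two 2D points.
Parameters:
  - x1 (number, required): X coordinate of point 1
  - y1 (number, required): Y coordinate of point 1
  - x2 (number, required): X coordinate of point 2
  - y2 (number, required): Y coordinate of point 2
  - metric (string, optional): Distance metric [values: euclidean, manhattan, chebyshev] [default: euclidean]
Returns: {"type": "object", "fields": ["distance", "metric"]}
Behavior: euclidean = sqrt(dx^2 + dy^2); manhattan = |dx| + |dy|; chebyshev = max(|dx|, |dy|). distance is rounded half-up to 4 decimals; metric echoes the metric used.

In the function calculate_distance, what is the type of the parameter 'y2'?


The calculate_distance spec declares:
  - y2 (number, required): Y coordinate of point 2
Type:
number


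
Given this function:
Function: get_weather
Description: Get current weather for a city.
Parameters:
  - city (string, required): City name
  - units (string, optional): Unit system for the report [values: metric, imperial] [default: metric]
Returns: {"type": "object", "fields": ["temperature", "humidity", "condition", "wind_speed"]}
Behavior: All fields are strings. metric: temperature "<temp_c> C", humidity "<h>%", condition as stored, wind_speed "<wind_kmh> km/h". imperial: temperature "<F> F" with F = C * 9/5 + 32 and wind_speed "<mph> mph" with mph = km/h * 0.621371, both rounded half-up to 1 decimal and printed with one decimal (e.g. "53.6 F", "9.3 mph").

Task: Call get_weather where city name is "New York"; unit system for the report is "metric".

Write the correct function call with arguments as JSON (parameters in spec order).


Mapping each described value to its parameter name:
  'City name' -> city = "New York"
  'Unit system for the report' -> units = "metric"
get_weather({"city": "New York", "units": "metric"})


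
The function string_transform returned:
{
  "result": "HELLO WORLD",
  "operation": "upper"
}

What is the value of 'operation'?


upper


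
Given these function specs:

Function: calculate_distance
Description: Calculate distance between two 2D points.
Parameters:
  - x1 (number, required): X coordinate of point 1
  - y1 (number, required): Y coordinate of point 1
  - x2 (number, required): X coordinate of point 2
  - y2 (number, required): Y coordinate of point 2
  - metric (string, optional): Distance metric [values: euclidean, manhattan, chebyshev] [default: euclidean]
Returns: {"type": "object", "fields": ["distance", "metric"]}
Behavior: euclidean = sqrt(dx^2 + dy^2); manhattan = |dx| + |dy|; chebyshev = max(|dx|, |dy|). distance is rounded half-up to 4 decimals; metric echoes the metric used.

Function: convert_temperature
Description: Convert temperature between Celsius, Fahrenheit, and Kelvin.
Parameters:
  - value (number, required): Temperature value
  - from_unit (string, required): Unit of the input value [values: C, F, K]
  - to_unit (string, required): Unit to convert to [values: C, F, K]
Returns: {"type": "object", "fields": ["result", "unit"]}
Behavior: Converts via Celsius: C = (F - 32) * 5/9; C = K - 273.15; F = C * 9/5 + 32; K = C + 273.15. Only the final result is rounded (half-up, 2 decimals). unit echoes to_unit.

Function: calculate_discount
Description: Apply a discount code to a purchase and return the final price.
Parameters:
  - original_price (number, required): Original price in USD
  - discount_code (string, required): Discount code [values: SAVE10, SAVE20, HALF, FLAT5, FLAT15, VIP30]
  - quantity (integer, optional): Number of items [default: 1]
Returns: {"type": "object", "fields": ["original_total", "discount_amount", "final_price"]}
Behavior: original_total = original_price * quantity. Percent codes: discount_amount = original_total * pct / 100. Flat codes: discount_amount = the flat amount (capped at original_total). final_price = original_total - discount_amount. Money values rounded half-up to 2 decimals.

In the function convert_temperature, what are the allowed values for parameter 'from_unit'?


The convert_temperature spec declares:
  - from_unit (string, required): Unit of the input value [values: C, F, K]
Allowed values:
C, F, K


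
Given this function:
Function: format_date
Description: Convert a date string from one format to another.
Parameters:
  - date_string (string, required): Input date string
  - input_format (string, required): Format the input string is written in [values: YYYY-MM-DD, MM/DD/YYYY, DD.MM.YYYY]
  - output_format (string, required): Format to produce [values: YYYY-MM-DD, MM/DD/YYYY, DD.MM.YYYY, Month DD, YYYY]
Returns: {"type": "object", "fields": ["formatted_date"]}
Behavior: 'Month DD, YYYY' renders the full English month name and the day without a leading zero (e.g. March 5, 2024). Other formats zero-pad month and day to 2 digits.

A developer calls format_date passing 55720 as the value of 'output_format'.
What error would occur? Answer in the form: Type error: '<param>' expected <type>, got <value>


Spec: 'output_format' is declared as string; 55720 is an integer.
Type error: 'output_format' expected string, got 55720


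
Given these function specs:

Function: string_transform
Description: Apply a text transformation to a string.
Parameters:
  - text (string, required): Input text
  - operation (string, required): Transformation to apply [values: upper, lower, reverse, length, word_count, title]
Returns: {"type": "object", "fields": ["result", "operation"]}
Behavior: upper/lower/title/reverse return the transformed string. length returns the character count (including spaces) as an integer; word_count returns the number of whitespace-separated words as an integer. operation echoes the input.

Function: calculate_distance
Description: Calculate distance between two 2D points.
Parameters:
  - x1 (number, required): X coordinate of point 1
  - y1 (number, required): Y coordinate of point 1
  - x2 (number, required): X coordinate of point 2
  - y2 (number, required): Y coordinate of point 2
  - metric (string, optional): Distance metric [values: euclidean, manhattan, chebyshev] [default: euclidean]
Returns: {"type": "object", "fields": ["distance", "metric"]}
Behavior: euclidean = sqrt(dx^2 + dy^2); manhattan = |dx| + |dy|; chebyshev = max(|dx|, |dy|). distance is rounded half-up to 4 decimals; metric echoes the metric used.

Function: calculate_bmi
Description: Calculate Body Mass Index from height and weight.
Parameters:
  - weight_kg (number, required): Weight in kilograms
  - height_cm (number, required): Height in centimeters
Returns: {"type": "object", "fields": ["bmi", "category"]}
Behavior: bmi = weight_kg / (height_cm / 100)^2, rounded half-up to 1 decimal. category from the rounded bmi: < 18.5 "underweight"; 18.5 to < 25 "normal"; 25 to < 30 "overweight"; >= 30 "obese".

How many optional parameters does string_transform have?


Parameters of string_transform: text (required), operation (required)
Optional count:
0


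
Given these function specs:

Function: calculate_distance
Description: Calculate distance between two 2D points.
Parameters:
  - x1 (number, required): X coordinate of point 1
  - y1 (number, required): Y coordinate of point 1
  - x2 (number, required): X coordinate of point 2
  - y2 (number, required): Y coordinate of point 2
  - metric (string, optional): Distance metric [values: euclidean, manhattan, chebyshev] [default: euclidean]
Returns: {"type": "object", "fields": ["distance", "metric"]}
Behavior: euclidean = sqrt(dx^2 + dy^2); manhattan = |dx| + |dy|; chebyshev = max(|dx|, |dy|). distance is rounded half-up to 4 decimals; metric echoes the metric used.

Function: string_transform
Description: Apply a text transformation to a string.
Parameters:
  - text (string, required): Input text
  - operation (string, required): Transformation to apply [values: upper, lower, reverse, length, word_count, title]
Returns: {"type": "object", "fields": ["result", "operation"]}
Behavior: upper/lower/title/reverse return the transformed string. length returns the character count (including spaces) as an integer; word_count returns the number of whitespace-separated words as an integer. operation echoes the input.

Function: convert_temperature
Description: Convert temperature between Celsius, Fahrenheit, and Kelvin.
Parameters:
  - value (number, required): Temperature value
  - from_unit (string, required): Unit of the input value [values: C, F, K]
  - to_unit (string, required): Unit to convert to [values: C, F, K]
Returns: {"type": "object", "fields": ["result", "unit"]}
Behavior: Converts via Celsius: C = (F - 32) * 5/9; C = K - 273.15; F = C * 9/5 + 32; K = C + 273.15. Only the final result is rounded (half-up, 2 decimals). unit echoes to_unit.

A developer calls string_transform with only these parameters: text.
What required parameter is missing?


Required parameters: text, operation
Provided: text
Missing: operation
operation


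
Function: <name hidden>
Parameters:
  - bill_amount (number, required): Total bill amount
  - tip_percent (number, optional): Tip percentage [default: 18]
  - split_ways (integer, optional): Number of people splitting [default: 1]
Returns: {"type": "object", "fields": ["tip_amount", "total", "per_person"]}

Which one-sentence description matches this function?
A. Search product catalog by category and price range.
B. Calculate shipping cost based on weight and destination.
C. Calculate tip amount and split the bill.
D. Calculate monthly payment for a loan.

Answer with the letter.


Parameters bill_amount, tip_percent, split_ways and return ["tip_amount", "total", "per_person"] fit: Calculate tip amount and split the bill.
C


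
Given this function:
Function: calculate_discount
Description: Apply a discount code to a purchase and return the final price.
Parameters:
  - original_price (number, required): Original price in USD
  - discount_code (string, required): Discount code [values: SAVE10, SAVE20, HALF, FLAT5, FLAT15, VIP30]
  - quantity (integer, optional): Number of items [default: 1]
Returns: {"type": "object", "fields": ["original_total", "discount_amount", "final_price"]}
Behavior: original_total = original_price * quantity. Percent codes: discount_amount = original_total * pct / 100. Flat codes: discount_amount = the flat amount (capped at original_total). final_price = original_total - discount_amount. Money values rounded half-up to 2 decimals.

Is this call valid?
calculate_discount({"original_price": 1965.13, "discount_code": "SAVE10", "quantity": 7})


Checking all required parameters present and types match... All valid.
Valid


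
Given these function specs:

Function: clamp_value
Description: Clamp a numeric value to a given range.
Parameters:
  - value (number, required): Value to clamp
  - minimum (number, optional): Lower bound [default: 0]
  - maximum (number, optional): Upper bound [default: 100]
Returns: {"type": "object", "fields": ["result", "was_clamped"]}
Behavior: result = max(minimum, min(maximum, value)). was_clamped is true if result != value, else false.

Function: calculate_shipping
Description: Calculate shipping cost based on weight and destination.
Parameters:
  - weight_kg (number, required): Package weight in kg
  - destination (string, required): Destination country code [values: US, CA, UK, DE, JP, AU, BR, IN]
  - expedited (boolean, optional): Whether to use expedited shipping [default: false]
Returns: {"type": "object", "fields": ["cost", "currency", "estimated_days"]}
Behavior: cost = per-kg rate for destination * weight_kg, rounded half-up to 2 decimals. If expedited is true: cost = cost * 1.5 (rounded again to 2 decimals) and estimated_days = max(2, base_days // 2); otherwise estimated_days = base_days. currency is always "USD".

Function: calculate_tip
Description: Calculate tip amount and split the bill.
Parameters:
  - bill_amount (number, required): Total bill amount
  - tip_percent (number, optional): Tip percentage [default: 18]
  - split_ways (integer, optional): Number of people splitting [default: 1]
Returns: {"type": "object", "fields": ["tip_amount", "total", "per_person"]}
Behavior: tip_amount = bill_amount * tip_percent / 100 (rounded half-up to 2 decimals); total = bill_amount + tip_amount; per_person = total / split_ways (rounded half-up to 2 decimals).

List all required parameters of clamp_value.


Parameters of clamp_value and their required/optional flag:
  value: required
  minimum: optional
  maximum: optional
value


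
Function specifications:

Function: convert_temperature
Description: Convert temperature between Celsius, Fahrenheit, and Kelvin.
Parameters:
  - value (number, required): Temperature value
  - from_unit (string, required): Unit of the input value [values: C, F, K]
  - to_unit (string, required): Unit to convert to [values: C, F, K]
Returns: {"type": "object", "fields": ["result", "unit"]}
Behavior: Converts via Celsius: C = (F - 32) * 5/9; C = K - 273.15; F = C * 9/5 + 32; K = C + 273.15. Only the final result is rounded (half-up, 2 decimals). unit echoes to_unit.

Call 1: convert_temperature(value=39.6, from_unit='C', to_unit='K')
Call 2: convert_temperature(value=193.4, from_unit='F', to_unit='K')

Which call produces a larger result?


Call 1:
  Input already in C: 39.6
  To K: 39.6 + 273.15 = 312.75
  Round to 2 decimals: 312.75
  -> 312.75 K
Call 2:
  To C: (193.4 - 32) * 5/9 = 89.666667
  To K: 89.666667 + 273.15 = 362.816667
  Round to 2 decimals: 362.82
  -> 362.82 K
Call 2 (362.82 K)


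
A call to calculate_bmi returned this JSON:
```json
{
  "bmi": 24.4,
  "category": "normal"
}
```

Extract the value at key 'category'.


normal


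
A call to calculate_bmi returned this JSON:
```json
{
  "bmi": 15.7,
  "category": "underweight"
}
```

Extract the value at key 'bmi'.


15.7


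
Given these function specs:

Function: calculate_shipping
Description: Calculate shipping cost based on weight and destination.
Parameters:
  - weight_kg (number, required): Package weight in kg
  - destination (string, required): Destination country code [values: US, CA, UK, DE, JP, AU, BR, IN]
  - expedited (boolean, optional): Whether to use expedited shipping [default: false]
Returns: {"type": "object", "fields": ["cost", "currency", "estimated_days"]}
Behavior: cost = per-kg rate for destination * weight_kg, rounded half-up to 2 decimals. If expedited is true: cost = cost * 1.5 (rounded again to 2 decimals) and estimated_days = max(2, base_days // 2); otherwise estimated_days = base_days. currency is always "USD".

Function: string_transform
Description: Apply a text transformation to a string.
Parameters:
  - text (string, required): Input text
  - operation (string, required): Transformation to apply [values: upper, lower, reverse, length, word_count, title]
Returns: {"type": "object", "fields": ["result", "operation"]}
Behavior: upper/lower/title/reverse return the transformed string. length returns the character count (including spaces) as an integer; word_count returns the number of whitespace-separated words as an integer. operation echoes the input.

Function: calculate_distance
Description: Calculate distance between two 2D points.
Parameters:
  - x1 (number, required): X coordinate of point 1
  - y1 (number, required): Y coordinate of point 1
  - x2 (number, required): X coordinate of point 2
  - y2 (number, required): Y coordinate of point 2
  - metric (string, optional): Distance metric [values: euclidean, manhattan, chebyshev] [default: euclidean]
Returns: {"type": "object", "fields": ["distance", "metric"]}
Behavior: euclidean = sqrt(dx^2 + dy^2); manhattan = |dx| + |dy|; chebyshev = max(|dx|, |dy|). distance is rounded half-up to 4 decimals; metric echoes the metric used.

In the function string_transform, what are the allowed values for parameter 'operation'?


The string_transform spec declares:
  - operation (string, required): Transformation to apply [values: upper, lower, reverse, length, word_count, title]
Allowed values:
upper, lower, reverse, length, word_count, title


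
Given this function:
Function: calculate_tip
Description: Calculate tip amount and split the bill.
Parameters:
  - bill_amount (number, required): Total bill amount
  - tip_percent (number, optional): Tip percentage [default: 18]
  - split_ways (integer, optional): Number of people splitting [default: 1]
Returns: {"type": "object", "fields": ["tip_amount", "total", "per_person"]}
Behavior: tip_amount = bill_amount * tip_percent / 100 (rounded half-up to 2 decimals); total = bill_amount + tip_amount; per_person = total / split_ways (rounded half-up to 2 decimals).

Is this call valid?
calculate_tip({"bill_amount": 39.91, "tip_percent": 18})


Checking all required parameters present and types match... All valid.
Valid


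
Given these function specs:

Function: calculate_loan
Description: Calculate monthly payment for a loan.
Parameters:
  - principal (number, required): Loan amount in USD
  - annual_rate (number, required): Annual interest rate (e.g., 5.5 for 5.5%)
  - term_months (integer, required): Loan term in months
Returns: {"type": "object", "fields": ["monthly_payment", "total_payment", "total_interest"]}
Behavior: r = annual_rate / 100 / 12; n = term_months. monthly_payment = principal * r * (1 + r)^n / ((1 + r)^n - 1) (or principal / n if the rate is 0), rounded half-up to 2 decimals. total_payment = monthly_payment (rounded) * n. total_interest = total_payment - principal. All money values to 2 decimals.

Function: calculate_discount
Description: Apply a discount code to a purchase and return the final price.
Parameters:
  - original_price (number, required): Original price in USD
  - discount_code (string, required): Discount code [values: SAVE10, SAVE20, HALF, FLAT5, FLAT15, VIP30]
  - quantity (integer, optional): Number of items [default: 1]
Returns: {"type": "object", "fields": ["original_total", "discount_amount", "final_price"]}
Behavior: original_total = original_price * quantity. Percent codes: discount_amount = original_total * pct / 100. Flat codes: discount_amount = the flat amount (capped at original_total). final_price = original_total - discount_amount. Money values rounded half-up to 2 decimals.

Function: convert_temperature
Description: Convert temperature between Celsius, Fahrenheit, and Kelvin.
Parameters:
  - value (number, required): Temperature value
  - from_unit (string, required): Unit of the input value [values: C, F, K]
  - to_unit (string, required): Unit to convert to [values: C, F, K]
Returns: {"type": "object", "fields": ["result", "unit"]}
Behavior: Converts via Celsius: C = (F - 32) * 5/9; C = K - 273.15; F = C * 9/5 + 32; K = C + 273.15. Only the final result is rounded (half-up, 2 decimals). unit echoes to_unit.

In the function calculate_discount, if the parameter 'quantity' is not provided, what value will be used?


The calculate_discount spec declares:
  - quantity (integer, optional): Number of items [default: 1]
Default:
1
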